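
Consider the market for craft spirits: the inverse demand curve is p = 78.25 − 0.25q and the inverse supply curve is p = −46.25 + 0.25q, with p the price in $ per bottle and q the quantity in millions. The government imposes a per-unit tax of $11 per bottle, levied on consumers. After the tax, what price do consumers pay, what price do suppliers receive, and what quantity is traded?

Inverting to q(p) form: qd = 313 − 4p; qs = 4p + 185.
Without the tax, 313 − 4p = 4p + 185 gives 8p = 128, so p* = $16 and q* = 249.
With the tax collected from consumers, demand (in seller-price terms) shifts: qd = 313 − 4(p + 11).
Solving gives q = 227 with consumers paying $21.5 and suppliers receiving $10.5 (the $11 wedge).

Consumers pay $21.5; suppliers receive $10.5; quantity = 227.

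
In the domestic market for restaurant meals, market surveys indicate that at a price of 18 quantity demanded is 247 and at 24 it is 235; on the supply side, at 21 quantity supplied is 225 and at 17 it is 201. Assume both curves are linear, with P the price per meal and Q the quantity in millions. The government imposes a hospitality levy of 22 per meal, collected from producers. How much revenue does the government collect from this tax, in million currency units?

Tax revenue = 4488 million.

Demand slope: (235 − 247)/(24 − 18) = -2, so Qd = 283 − 2P.
Supply slope: (201 − 225)/(17 − 21) = 6, so Qs = 6P + 99.
Without the tax, 283 − 2P = 6P + 99 gives 8P = 184, so P* = 23 and Q* = 237.
With the tax collected from producers, supply shifts: Qs = 6(P − 22) + 99.
New equilibrium: buyers pay 39.5, producers receive 17.5, Q = 204. (Wedge: Pb − Ps = 22.)
Revenue = t · Q = 22 · 204 = 4488.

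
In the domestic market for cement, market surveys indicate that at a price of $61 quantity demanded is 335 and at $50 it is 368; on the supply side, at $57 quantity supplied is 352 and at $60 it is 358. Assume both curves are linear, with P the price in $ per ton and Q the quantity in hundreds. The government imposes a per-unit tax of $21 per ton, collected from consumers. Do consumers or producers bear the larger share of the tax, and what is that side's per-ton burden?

Producers bear the larger share: $12.6 per ton.

Demand slope: (368 − 335)/(50 − 61) = -3, so Qd = 518 − 3P.
Supply slope: (358 − 352)/(60 − 57) = 2, so Qs = 2P + 238.
Without the tax, 518 − 3P = 2P + 238 gives 5P = 280, so P* = $56 and Q* = 350.
With the tax collected from consumers, demand (in seller-price terms) shifts: Qd = 518 − 3(P + 21).
Solving gives Q = 324.8 with consumers paying $64.4 and producers receiving $43.4 (the $21 wedge).
Per-ton burden: consumers $8.4, producers $12.6.
Producers take the larger share because supply is less price-elastic here (demand slope 3 vs supply slope 2).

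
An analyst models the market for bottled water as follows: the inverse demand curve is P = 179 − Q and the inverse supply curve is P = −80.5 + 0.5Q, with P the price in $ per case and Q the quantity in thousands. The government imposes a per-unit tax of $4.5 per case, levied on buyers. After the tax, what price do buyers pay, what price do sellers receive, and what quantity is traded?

Buyers pay $9; sellers receive $4.5; quantity = 170.

Rewrite in direct form: Qd = 179 − P and Qs = 2P + 161.
Without the tax, 179 − P = 2P + 161 gives 3P = 18, so P* = $6 and Q* = 173.
With the tax collected from buyers, demand (in seller-price terms) shifts: Qd = 179 − (P + 4.5).
Solving gives Q = 170 with buyers paying $9 and sellers receiving $4.5 (the $4.5 wedge).
The less price-elastic side of the market bears the larger share of a per-unit tax.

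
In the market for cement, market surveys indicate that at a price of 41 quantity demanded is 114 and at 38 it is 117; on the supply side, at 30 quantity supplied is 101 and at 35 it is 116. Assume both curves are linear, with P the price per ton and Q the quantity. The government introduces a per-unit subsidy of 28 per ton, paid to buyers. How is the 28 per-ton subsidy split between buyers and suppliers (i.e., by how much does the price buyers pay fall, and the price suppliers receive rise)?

Demand slope: (117 − 114)/(38 − 41) = -1, so Qd = 155 − P.
Supply slope: (116 − 101)/(35 − 30) = 3, so Qs = 3P + 11.
Before the subsidy: set 155 − P = 3P + 11 → P* = 36, Q* = 119.
With a per-unit subsidy paid to buyers, each effectively pays P − 28, so demand becomes Qd = 155 − (P − 28).
Solving gives Q = 140 with buyers paying 15 and suppliers receiving 43 (the 28 wedge).
Gain to buyers: 21; to suppliers: 7. (They sum to 28.)

Buyers gain 21 per ton; suppliers gain 7 per ton.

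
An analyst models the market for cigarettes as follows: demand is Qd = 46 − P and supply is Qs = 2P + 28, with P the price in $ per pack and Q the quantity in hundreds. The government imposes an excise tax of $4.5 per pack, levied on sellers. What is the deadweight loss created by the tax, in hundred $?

Without the tax, 46 − P = 2P + 28 gives 3P = 18, so P* = $6 and Q* = 40.
With the tax collected from sellers, supply shifts: Qs = 2(P − 4.5) + 28.
Solving gives Q = 37 with consumers paying $9 and sellers receiving $4.5 (the $4.5 wedge).
Quantity falls by |ΔQ| = |40 − 37| = 3.
DWL = ½ · t · |ΔQ| = ½ · 4.5 · 3 = $6.75.

Deadweight loss = $6.75 hundred.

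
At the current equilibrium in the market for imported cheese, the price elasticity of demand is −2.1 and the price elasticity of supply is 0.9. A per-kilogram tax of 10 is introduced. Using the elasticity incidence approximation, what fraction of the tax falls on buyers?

Buyers' share ≈ 0.3.

Incidence ratio: buyers' share ≈ εs / (εs + |εd|) = 0.9 / (0.9 + 2.1) = 0.3.
Supply is the less elastic side, so buyers bear the smaller share.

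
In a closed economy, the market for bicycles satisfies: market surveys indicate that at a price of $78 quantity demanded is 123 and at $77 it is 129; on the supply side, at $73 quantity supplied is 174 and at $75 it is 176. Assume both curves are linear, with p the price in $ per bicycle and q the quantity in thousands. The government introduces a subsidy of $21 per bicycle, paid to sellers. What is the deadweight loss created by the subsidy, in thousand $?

Deadweight loss = $189 thousand.

Demand slope: (129 − 123)/(77 − 78) = -6, so qd = 591 − 6p.
Supply slope: (176 − 174)/(75 − 73) = 1, so qs = p + 101.
Before the subsidy: set 591 − 6p = p + 101 → p* = $70, q* = 171.
With a per-unit subsidy paid to sellers, each receives p + 21 per unit sold, so supply becomes qs = (p + 21) + 101.
New equilibrium: consumers pay $67, sellers receive $88, q = 189. (Wedge: pb − ps = −21.)
Quantity rises by |ΔQ| = |171 − 189| = 18.
DWL = ½ · t · |ΔQ| = ½ · 21 · 18 = $189.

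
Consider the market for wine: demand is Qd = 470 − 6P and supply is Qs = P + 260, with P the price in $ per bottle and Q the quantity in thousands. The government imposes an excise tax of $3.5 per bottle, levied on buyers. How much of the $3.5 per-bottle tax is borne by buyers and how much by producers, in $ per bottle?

Without the tax, 470 − 6P = P + 260 gives 7P = 210, so P* = $30 and Q* = 290.
With the tax collected from buyers, demand (in seller-price terms) shifts: Qd = 470 − 6(P + 3.5).
Solving gives Q = 287 with buyers paying $30.5 and producers receiving $27 (the $3.5 wedge).
Burden on buyers: $0.5; on producers: $3. (They sum to $3.5.)

Buyers bear $0.5 per bottle; producers bear $3 per bottle.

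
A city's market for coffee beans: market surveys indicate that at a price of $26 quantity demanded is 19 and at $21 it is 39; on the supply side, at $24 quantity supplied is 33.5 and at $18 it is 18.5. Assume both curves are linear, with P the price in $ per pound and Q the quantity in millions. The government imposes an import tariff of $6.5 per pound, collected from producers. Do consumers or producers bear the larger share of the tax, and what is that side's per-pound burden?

Producers bear the larger share: $4 per pound.

Demand slope: (39 − 19)/(21 − 26) = -4, so Qd = 123 − 4P.
Supply slope: (18.5 − 33.5)/(18 − 24) = 2.5, so Qs = 2.5P − 26.5.
Before the tax: set 123 − 4P = 2.5P − 26.5 → P* = $23, Q* = 31.
With the tax collected from producers, supply shifts: Qs = 2.5(P − 6.5) − 26.5.
New equilibrium: consumers pay $25.5, producers receive $19, Q = 21. (Wedge: Pb − Ps = 6.5.)
Per-pound burden: consumers $2.5, producers $4.
Producers take the larger share because supply is less price-elastic here (demand slope 4 vs supply slope 2.5).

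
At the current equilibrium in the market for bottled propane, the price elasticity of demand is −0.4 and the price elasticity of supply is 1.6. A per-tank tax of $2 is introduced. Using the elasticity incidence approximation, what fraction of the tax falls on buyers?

Buyers' share ≈ 0.8.

Incidence ratio: buyers' share ≈ εs / (εs + |εd|) = 1.6 / (1.6 + 0.4) = 0.8.
Supply is the more elastic side, so buyers bear the larger share.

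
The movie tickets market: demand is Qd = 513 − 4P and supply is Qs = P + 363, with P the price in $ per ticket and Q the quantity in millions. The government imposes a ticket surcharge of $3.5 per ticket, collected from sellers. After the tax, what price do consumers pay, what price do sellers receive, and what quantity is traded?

Before the tax: set 513 − 4P = P + 363 → P* = $30, Q* = 393.
With the tax collected from sellers, supply shifts: Qs = (P − 3.5) + 363.
New equilibrium: consumers pay $30.7, sellers receive $27.2, Q = 390.2. (Wedge: Pb − Ps = 3.5.)
The less price-elastic side of the market bears the larger share of a per-unit tax.

Consumers pay $30.7; sellers receive $27.2; quantity = 390.2.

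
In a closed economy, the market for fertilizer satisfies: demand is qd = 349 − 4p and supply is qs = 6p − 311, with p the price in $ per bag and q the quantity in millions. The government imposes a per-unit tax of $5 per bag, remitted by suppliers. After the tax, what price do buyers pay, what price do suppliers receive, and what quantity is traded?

Buyers pay $69; suppliers receive $64; quantity = 73.

Before the tax: set 349 − 4p = 6p − 311 → p* = $66, q* = 85.
With the tax collected from suppliers, supply shifts: qs = 6(p − 5) − 311.
Solving gives q = 73 with buyers paying $69 and suppliers receiving $64 (the $5 wedge).
The less price-elastic side of the market bears the larger share of a per-unit tax.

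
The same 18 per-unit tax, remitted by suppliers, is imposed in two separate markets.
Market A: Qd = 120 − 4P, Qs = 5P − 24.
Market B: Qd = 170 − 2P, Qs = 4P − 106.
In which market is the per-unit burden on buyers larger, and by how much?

Market A: pre-tax P* = 16, Q* = 56; post-tax Q = 16; per-unit burden on buyers = 10.
Market B: pre-tax P* = 46, Q* = 78; post-tax Q = 54; per-unit burden on buyers = 12.
Difference: 10 vs 12 → market B is larger by 2.

Market B, by 2.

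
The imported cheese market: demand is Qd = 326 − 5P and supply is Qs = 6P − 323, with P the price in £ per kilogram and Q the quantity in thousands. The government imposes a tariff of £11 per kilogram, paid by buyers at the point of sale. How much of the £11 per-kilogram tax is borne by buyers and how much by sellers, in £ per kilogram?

Buyers bear £6 per kilogram; sellers bear £5 per kilogram.

Before the tax: set 326 − 5P = 6P − 323 → P* = £59, Q* = 31.
With the tax collected from buyers, demand (in seller-price terms) shifts: Qd = 326 − 5(P + 11).
New equilibrium: buyers pay £65, sellers receive £54, Q = 1. (Wedge: Pb − Ps = 11.)
Burden on buyers: £6; on sellers: £5. (They sum to £11.)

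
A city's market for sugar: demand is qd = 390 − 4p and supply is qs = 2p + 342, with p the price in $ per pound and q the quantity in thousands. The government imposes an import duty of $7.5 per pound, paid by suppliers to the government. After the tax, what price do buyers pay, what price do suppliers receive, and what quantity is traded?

Buyers pay $10.5; suppliers receive $3; quantity = 348.

Before the tax: set 390 − 4p = 2p + 342 → p* = $8, q* = 358.
With the tax collected from suppliers, supply shifts: qs = 2(p − 7.5) + 342.
Solving gives q = 348 with buyers paying $10.5 and suppliers receiving $3 (the $7.5 wedge).
The less price-elastic side of the market bears the larger share of a per-unit tax.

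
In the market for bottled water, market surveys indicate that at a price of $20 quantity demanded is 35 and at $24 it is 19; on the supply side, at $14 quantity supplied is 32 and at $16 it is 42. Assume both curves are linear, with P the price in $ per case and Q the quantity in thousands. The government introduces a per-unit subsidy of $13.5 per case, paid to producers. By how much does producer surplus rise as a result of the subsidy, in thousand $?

Producer surplus rises by $372 thousand.

Demand slope: (19 − 35)/(24 − 20) = -4, so Qd = 115 − 4P.
Supply slope: (42 − 32)/(16 − 14) = 5, so Qs = 5P − 38.
Without the subsidy, 115 − 4P = 5P − 38 gives 9P = 153, so P* = $17 and Q* = 47.
With a per-unit subsidy paid to producers, each receives P + 13.5 per unit sold, so supply becomes Qs = 5(P + 13.5) − 38.
New equilibrium: consumers pay $9.5, producers receive $23, Q = 77. (Wedge: Pb − Ps = −13.5.)
ΔPS is the trapezoid between Q = 77 and Q = 47 of height $6: ½ · (47 + 77) · 6 = $372.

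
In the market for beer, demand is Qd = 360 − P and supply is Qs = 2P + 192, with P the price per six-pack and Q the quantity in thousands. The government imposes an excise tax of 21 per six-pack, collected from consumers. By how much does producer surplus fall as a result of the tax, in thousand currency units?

Without the tax, 360 − P = 2P + 192 gives 3P = 168, so P* = 56 and Q* = 304.
With the tax collected from consumers, demand (in seller-price terms) shifts: Qd = 360 − (P + 21).
New equilibrium: consumers pay 70, producers receive 49, Q = 290. (Wedge: Pb − Ps = 21.)
ΔPS is the trapezoid between Q = 290 and Q = 304 of height 7: ½ · (304 + 290) · 7 = 2079.

Producer surplus falls by 2079 thousand.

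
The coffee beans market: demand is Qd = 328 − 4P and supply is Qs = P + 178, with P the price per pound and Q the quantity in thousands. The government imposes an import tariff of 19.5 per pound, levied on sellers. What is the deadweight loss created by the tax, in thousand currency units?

Without the tax, 328 − 4P = P + 178 gives 5P = 150, so P* = 30 and Q* = 208.
With the tax collected from sellers, supply shifts: Qs = (P − 19.5) + 178.
New equilibrium: consumers pay 33.9, sellers receive 14.4, Q = 192.4. (Wedge: Pb − Ps = 19.5.)
Quantity falls by |ΔQ| = |208 − 192.4| = 15.6.
DWL = ½ · t · |ΔQ| = ½ · 19.5 · 15.6 = 152.1.

Deadweight loss = 152.1 thousand.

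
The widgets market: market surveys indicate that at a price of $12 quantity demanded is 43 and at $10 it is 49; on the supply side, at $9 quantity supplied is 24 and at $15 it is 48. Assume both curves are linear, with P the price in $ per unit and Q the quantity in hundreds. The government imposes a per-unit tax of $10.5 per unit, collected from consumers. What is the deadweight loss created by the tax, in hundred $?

Deadweight loss = $94.5 hundred.

Demand slope: (49 − 43)/(10 − 12) = -3, so Qd = 79 − 3P.
Supply slope: (48 − 24)/(15 − 9) = 4, so Qs = 4P − 12.
Before the tax: set 79 − 3P = 4P − 12 → P* = $13, Q* = 40.
With the tax collected from consumers, demand (in seller-price terms) shifts: Qd = 79 − 3(P + 10.5).
Solving gives Q = 22 with consumers paying $19 and suppliers receiving $8.5 (the $10.5 wedge).
Quantity falls by |ΔQ| = |40 − 22| = 18.
DWL = ½ · t · |ΔQ| = ½ · 10.5 · 18 = $94.5.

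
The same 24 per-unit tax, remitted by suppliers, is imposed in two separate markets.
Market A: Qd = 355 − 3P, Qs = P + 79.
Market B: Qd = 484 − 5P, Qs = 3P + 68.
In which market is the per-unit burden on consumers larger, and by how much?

Market A: pre-tax P* = 69, Q* = 148; post-tax Q = 130; per-unit burden on consumers = 6.
Market B: pre-tax P* = 52, Q* = 224; post-tax Q = 179; per-unit burden on consumers = 9.
Difference: 6 vs 9 → market B is larger by 3.

Market B, by 3.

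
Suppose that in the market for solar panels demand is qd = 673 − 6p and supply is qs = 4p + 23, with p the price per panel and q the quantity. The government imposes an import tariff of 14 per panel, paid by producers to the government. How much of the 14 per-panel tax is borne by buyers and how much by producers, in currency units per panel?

Before the tax: set 673 − 6p = 4p + 23 → p* = 65, q* = 283.
With the tax collected from producers, supply shifts: qs = 4(p − 14) + 23.
Solving gives q = 249.4 with buyers paying 70.6 and producers receiving 56.6 (the 14 wedge).
Burden on buyers: 5.6; on producers: 8.4. (They sum to 14.)
The less price-elastic side of the market bears the larger share of a per-unit tax.

Buyers bear 5.6 per panel; producers bear 8.4 per panel.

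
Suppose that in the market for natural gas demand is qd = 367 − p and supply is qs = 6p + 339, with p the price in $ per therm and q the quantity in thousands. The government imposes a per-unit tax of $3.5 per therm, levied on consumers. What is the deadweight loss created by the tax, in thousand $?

Deadweight loss = $5.25 thousand.

Before the tax: set 367 − p = 6p + 339 → p* = $4, q* = 363.
With the tax collected from consumers, demand (in seller-price terms) shifts: qd = 367 − (p + 3.5).
Solving gives q = 360 with consumers paying $7 and producers receiving $3.5 (the $3.5 wedge).
Quantity falls by |ΔQ| = |363 − 360| = 3.
DWL = ½ · t · |ΔQ| = ½ · 3.5 · 3 = $5.25.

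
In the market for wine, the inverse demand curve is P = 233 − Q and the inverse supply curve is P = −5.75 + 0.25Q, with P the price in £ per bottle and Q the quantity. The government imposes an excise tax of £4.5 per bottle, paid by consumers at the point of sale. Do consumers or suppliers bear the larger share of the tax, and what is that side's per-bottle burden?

Inverting to Q(P) form: Qd = 233 − P; Qs = 4P + 23.
Without the tax, 233 − P = 4P + 23 gives 5P = 210, so P* = £42 and Q* = 191.
With the tax collected from consumers, demand (in seller-price terms) shifts: Qd = 233 − (P + 4.5).
Solving gives Q = 187.4 with consumers paying £45.6 and suppliers receiving £41.1 (the £4.5 wedge).
Per-bottle burden: consumers £3.6, suppliers £0.9.
Consumers take the larger share because demand is less price-elastic here (demand slope 1 vs supply slope 4).
The less price-elastic side of the market bears the larger share of a per-unit tax.

Consumers bear the larger share: £3.6 per bottle.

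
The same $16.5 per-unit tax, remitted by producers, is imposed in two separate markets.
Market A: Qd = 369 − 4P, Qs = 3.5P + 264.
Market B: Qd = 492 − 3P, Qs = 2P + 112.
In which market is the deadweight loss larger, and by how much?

Market A: pre-tax P* = $14, Q* = 313; post-tax Q = 282.2; deadweight loss = $254.1.
Market B: pre-tax P* = $76, Q* = 264; post-tax Q = 244.2; deadweight loss = $163.35.
Difference: $254.1 vs $163.35 → market A is larger by $90.75.

Market A, by $90.75.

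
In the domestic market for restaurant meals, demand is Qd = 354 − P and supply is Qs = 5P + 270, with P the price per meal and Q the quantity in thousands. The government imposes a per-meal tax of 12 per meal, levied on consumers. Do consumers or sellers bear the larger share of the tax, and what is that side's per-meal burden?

Without the tax, 354 − P = 5P + 270 gives 6P = 84, so P* = 14 and Q* = 340.
With the tax collected from consumers, demand (in seller-price terms) shifts: Qd = 354 − (P + 12).
New equilibrium: consumers pay 24, sellers receive 12, Q = 330. (Wedge: Pb − Ps = 12.)
Per-meal burden: consumers 10, sellers 2.
Consumers take the larger share because demand is less price-elastic here (demand slope 1 vs supply slope 5).
The less price-elastic side of the market bears the larger share of a per-unit tax.

Consumers bear the larger share: 10 per meal.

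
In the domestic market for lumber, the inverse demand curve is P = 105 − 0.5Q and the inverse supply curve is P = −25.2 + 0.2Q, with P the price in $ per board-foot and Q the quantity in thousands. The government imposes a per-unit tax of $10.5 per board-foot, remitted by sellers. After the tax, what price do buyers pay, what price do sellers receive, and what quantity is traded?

Rewrite in direct form: Qd = 210 − 2P and Qs = 5P + 126.
Without the tax, 210 − 2P = 5P + 126 gives 7P = 84, so P* = $12 and Q* = 186.
With the tax collected from sellers, supply shifts: Qs = 5(P − 10.5) + 126.
Solving gives Q = 171 with buyers paying $19.5 and sellers receiving $9 (the $10.5 wedge).
The less price-elastic side of the market bears the larger share of a per-unit tax.

Buyers pay $19.5; sellers receive $9; quantity = 171.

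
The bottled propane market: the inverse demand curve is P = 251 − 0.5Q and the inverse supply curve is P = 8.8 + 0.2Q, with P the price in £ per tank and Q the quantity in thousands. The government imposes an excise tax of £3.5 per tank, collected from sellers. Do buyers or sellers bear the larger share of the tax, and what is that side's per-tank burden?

Inverting to Q(P) form: Qd = 502 − 2P; Qs = 5P − 44.
Without the tax, 502 − 2P = 5P − 44 gives 7P = 546, so P* = £78 and Q* = 346.
With the tax collected from sellers, supply shifts: Qs = 5(P − 3.5) − 44.
New equilibrium: buyers pay £80.5, sellers receive £77, Q = 341. (Wedge: Pb − Ps = 3.5.)
Per-tank burden: buyers £2.5, sellers £1.
Buyers take the larger share because demand is less price-elastic here (demand slope 2 vs supply slope 5).

Buyers bear the larger share: £2.5 per tank.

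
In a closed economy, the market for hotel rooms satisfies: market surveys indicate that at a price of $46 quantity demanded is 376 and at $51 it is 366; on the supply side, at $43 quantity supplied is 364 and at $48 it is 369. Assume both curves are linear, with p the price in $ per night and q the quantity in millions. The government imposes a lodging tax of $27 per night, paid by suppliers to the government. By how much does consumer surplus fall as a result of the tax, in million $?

Demand slope: (366 − 376)/(51 − 46) = -2, so qd = 468 − 2p.
Supply slope: (369 − 364)/(48 − 43) = 1, so qs = p + 321.
Before the tax: set 468 − 2p = p + 321 → p* = $49, q* = 370.
With the tax collected from suppliers, supply shifts: qs = (p − 27) + 321.
New equilibrium: consumers pay $58, suppliers receive $31, q = 352. (Wedge: pb − ps = 27.)
ΔCS is the trapezoid between Q = 352 and Q = 370 of height $9: ½ · (370 + 352) · 9 = $3249.

Consumer surplus falls by $3249 million.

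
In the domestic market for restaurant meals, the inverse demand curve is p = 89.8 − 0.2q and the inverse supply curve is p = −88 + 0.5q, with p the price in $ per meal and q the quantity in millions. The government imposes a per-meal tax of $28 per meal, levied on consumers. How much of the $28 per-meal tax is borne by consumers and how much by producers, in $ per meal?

Consumers bear $8 per meal; producers bear $20 per meal.

Rewrite in direct form: qd = 449 − 5p and qs = 2p + 176.
Without the tax, 449 − 5p = 2p + 176 gives 7p = 273, so p* = $39 and q* = 254.
With the tax collected from consumers, demand (in seller-price terms) shifts: qd = 449 − 5(p + 28).
New equilibrium: consumers pay $47, producers receive $19, q = 214. (Wedge: pb − ps = 28.)
Burden on consumers: $8; on producers: $20. (They sum to $28.)
The less price-elastic side of the market bears the larger share of a per-unit tax.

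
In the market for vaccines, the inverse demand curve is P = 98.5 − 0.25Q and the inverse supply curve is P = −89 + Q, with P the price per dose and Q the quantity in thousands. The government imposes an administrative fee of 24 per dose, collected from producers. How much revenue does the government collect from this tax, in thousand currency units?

Inverting to Q(P) form: Qd = 394 − 4P; Qs = P + 89.
Without the tax, 394 − 4P = P + 89 gives 5P = 305, so P* = 61 and Q* = 150.
With the tax collected from producers, supply shifts: Qs = (P − 24) + 89.
Solving gives Q = 130.8 with buyers paying 65.8 and producers receiving 41.8 (the 24 wedge).
Revenue = t · Q = 24 · 130.8 = 3139.2.

Tax revenue = 3139.2 thousand.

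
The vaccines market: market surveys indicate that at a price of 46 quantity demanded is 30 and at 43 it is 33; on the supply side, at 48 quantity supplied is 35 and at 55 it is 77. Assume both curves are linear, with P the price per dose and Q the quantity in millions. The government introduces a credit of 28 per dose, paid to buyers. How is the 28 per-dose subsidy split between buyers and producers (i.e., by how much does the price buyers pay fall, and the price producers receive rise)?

Demand slope: (33 − 30)/(43 − 46) = -1, so Qd = 76 − P.
Supply slope: (77 − 35)/(55 − 48) = 6, so Qs = 6P − 253.
Before the subsidy: set 76 − P = 6P − 253 → P* = 47, Q* = 29.
With a per-unit subsidy paid to buyers, each effectively pays P − 28, so demand becomes Qd = 76 − (P − 28).
Solving gives Q = 53 with buyers paying 23 and producers receiving 51 (the 28 wedge).
Gain to buyers: 24; to producers: 4. (They sum to 28.)

Buyers gain 24 per dose; producers gain 4 per dose.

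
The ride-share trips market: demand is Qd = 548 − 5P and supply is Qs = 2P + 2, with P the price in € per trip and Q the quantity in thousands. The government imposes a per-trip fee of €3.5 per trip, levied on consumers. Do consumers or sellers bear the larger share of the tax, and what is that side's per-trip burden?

Sellers bear the larger share: €2.5 per trip.

Before the tax: set 548 − 5P = 2P + 2 → P* = €78, Q* = 158.
With the tax collected from consumers, demand (in seller-price terms) shifts: Qd = 548 − 5(P + 3.5).
Solving gives Q = 153 with consumers paying €79 and sellers receiving €75.5 (the €3.5 wedge).
Per-trip burden: consumers €1, sellers €2.5.
Sellers take the larger share because supply is less price-elastic here (demand slope 5 vs supply slope 2).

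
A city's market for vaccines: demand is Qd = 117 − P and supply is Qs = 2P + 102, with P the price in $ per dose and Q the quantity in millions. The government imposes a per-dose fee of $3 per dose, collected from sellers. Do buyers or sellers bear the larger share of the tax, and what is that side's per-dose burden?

Buyers bear the larger share: $2 per dose.

Before the tax: set 117 − P = 2P + 102 → P* = $5, Q* = 112.
With the tax collected from sellers, supply shifts: Qs = 2(P − 3) + 102.
Solving gives Q = 110 with buyers paying $7 and sellers receiving $4 (the $3 wedge).
Per-dose burden: buyers $2, sellers $1.
Buyers take the larger share because demand is less price-elastic here (demand slope 1 vs supply slope 2).
The less price-elastic side of the market bears the larger share of a per-unit tax.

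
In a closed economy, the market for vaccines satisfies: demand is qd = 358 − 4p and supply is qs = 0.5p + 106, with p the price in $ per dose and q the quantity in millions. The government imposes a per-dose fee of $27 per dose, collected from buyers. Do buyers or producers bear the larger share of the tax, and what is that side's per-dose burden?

Without the tax, 358 − 4p = 0.5p + 106 gives 4.5p = 252, so p* = $56 and q* = 134.
With the tax collected from buyers, demand (in seller-price terms) shifts: qd = 358 − 4(p + 27).
Solving gives q = 122 with buyers paying $59 and producers receiving $32 (the $27 wedge).
Per-dose burden: buyers $3, producers $24.
Producers take the larger share because supply is less price-elastic here (demand slope 4 vs supply slope 0.5).

Producers bear the larger share: $24 per dose.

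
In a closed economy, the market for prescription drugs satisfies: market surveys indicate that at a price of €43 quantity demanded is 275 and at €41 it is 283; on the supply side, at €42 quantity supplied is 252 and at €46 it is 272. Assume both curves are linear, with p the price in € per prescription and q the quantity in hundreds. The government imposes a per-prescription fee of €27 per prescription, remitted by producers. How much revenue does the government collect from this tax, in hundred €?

Demand slope: (283 − 275)/(41 − 43) = -4, so qd = 447 − 4p.
Supply slope: (272 − 252)/(46 − 42) = 5, so qs = 5p + 42.
Without the tax, 447 − 4p = 5p + 42 gives 9p = 405, so p* = €45 and q* = 267.
With the tax collected from producers, supply shifts: qs = 5(p − 27) + 42.
Solving gives q = 207 with consumers paying €60 and producers receiving €33 (the €27 wedge).
Revenue = t · Q = 27 · 207 = €5589.

Tax revenue = €5589 hundred.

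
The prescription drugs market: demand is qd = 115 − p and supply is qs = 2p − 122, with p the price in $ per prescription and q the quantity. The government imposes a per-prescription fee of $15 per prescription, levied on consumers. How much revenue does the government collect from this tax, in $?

Without the tax, 115 − p = 2p − 122 gives 3p = 237, so p* = $79 and q* = 36.
With the tax collected from consumers, demand (in seller-price terms) shifts: qd = 115 − (p + 15).
Solving gives q = 26 with consumers paying $89 and suppliers receiving $74 (the $15 wedge).
Revenue = t · Q = 15 · 26 = $390.

Tax revenue = $390.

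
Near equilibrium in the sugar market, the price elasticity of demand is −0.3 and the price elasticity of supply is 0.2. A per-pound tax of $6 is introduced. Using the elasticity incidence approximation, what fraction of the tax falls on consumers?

Consumers' share ≈ 0.4.

Incidence ratio: consumers' share ≈ εs / (εs + |εd|) = 0.2 / (0.2 + 0.3) = 0.4.
Supply is the less elastic side, so consumers bear the smaller share.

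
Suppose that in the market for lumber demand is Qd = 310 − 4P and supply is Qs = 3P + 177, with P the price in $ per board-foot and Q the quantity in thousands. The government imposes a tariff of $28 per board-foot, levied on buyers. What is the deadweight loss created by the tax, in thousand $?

Deadweight loss = $672 thousand.

Without the tax, 310 − 4P = 3P + 177 gives 7P = 133, so P* = $19 and Q* = 234.
With the tax collected from buyers, demand (in seller-price terms) shifts: Qd = 310 − 4(P + 28).
New equilibrium: buyers pay $31, suppliers receive $3, Q = 186. (Wedge: Pb − Ps = 28.)
Quantity falls by |ΔQ| = |234 − 186| = 48.
DWL = ½ · t · |ΔQ| = ½ · 28 · 48 = $672.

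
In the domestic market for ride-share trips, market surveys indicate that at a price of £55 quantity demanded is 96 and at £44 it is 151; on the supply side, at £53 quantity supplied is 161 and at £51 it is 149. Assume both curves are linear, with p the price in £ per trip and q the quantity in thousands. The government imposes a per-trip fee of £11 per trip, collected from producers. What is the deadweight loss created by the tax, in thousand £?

Demand slope: (151 − 96)/(44 − 55) = -5, so qd = 371 − 5p.
Supply slope: (149 − 161)/(51 − 53) = 6, so qs = 6p − 157.
Without the tax, 371 − 5p = 6p − 157 gives 11p = 528, so p* = £48 and q* = 131.
With the tax collected from producers, supply shifts: qs = 6(p − 11) − 157.
Solving gives q = 101 with buyers paying £54 and producers receiving £43 (the £11 wedge).
Quantity falls by |ΔQ| = |131 − 101| = 30.
DWL = ½ · t · |ΔQ| = ½ · 11 · 30 = £165.

Deadweight loss = £165 thousand.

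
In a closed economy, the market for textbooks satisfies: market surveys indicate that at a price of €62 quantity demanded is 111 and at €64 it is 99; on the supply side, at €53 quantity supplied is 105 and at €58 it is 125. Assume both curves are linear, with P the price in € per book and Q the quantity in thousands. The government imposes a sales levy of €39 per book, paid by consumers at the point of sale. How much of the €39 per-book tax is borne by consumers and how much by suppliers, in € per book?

Consumers bear €15.6 per book; suppliers bear €23.4 per book.

Demand slope: (99 − 111)/(64 − 62) = -6, so Qd = 483 − 6P.
Supply slope: (125 − 105)/(58 − 53) = 4, so Qs = 4P − 107.
Without the tax, 483 − 6P = 4P − 107 gives 10P = 590, so P* = €59 and Q* = 129.
With the tax collected from consumers, demand (in seller-price terms) shifts: Qd = 483 − 6(P + 39).
Solving gives Q = 35.4 with consumers paying €74.6 and suppliers receiving €35.6 (the €39 wedge).
Burden on consumers: €15.6; on suppliers: €23.4. (They sum to €39.)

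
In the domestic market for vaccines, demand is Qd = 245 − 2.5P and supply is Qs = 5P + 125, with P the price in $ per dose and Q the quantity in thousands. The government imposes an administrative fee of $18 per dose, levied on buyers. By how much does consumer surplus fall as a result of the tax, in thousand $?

Without the tax, 245 − 2.5P = 5P + 125 gives 7.5P = 120, so P* = $16 and Q* = 205.
With the tax collected from buyers, demand (in seller-price terms) shifts: Qd = 245 − 2.5(P + 18).
New equilibrium: buyers pay $28, producers receive $10, Q = 175. (Wedge: Pb − Ps = 18.)
ΔCS is the trapezoid between Q = 175 and Q = 205 of height $12: ½ · (205 + 175) · 12 = $2280.

Consumer surplus falls by $2280 thousand.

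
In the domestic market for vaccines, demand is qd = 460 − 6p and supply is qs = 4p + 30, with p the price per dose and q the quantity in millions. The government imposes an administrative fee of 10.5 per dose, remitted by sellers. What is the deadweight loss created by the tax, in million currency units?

Without the tax, 460 − 6p = 4p + 30 gives 10p = 430, so p* = 43 and q* = 202.
With the tax collected from sellers, supply shifts: qs = 4(p − 10.5) + 30.
New equilibrium: consumers pay 47.2, sellers receive 36.7, q = 176.8. (Wedge: pb − ps = 10.5.)
Quantity falls by |ΔQ| = |202 − 176.8| = 25.2.
DWL = ½ · t · |ΔQ| = ½ · 10.5 · 25.2 = 132.3.

Deadweight loss = 132.3 million.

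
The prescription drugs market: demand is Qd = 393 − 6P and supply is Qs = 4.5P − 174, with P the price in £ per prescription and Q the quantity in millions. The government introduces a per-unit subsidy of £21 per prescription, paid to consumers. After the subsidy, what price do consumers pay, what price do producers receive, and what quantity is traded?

Without the subsidy, 393 − 6P = 4.5P − 174 gives 10.5P = 567, so P* = £54 and Q* = 69.
With a per-unit subsidy paid to consumers, each effectively pays P − 21, so demand becomes Qd = 393 − 6(P − 21).
New equilibrium: consumers pay £45, producers receive £66, Q = 123. (Wedge: Pb − Ps = −21.)

Consumers pay £45; producers receive £66; quantity = 123.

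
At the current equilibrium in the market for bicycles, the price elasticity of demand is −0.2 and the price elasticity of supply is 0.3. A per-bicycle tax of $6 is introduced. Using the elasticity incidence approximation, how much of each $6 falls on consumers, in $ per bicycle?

Consumers bear ≈ $3.6 per bicycle.

Incidence ratio: consumers' share ≈ εs / (εs + |εd|) = 0.3 / (0.3 + 0.2) = 0.6.
So consumers bear ≈ 0.6 × $6 = $3.6; producers bear $2.4.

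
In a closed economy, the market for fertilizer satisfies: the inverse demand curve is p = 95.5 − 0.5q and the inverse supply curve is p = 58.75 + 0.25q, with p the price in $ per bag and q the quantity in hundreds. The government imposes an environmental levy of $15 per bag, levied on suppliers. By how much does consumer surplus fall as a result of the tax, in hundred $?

Consumer surplus falls by $390 hundred.

Inverting to q(p) form: qd = 191 − 2p; qs = 4p − 235.
Before the tax: set 191 − 2p = 4p − 235 → p* = $71, q* = 49.
With the tax collected from suppliers, supply shifts: qs = 4(p − 15) − 235.
Solving gives q = 29 with consumers paying $81 and suppliers receiving $66 (the $15 wedge).
ΔCS is the trapezoid between Q = 29 and Q = 49 of height $10: ½ · (49 + 29) · 10 = $390.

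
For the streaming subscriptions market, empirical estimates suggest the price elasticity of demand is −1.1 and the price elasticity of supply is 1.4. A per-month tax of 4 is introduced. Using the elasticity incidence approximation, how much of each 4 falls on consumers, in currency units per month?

Incidence ratio: consumers' share ≈ εs / (εs + |εd|) = 1.4 / (1.4 + 1.1) = 0.56.
So consumers bear ≈ 0.56 × 4 = 2.24; producers bear 1.76.

Consumers bear ≈ 2.24 per month.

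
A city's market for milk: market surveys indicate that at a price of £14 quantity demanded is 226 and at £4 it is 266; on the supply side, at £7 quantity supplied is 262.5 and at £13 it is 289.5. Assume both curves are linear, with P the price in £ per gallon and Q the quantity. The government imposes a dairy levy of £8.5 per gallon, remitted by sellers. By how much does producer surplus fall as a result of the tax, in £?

Demand slope: (266 − 226)/(4 − 14) = -4, so Qd = 282 − 4P.
Supply slope: (289.5 − 262.5)/(13 − 7) = 4.5, so Qs = 4.5P + 231.
Before the tax: set 282 − 4P = 4.5P + 231 → P* = £6, Q* = 258.
With the tax collected from sellers, supply shifts: Qs = 4.5(P − 8.5) + 231.
New equilibrium: consumers pay £10.5, sellers receive £2, Q = 240. (Wedge: Pb − Ps = 8.5.)
ΔPS is the trapezoid between Q = 240 and Q = 258 of height £4: ½ · (258 + 240) · 4 = £996.

Producer surplus falls by £996.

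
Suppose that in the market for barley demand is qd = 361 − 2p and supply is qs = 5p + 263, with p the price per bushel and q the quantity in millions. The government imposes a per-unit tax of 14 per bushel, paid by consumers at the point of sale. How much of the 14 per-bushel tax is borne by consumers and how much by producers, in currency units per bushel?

Without the tax, 361 − 2p = 5p + 263 gives 7p = 98, so p* = 14 and q* = 333.
With the tax collected from consumers, demand (in seller-price terms) shifts: qd = 361 − 2(p + 14).
New equilibrium: consumers pay 24, producers receive 10, q = 313. (Wedge: pb − ps = 14.)
Burden on consumers: 10; on producers: 4. (They sum to 14.)
The less price-elastic side of the market bears the larger share of a per-unit tax.

Consumers bear 10 per bushel; producers bear 4 per bushel.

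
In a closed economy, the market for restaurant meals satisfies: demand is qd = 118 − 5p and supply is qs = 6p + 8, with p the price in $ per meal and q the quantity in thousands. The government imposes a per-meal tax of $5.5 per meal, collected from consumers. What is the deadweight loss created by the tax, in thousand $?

Deadweight loss = $41.25 thousand.

Without the tax, 118 − 5p = 6p + 8 gives 11p = 110, so p* = $10 and q* = 68.
With the tax collected from consumers, demand (in seller-price terms) shifts: qd = 118 − 5(p + 5.5).
Solving gives q = 53 with consumers paying $13 and suppliers receiving $7.5 (the $5.5 wedge).
Quantity falls by |ΔQ| = |68 − 53| = 15.
DWL = ½ · t · |ΔQ| = ½ · 5.5 · 15 = $41.25.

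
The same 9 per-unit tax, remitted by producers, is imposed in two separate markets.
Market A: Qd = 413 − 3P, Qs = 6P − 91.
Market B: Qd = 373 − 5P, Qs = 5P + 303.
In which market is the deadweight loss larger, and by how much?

Market B, by 20.25.

Market A: pre-tax P* = 56, Q* = 245; post-tax Q = 227; deadweight loss = 81.
Market B: pre-tax P* = 7, Q* = 338; post-tax Q = 315.5; deadweight loss = 101.25.
Difference: 81 vs 101.25 → market B is larger by 20.25.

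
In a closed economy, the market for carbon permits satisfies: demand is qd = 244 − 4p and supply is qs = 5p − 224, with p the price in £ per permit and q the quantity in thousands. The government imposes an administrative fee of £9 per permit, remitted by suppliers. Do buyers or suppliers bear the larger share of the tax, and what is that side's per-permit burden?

Buyers bear the larger share: £5 per permit.

Before the tax: set 244 − 4p = 5p − 224 → p* = £52, q* = 36.
With the tax collected from suppliers, supply shifts: qs = 5(p − 9) − 224.
Solving gives q = 16 with buyers paying £57 and suppliers receiving £48 (the £9 wedge).
Per-permit burden: buyers £5, suppliers £4.
Buyers take the larger share because demand is less price-elastic here (demand slope 4 vs supply slope 5).
The less price-elastic side of the market bears the larger share of a per-unit tax.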